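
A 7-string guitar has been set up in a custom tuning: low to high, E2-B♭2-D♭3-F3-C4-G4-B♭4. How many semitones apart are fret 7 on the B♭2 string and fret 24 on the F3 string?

24 semitones

B♭2 at fret 7 → F3 (MIDI 53); F3 at fret 24 → F5 (MIDI 77).
53 − 77 = -24, so the two pitches are 24 semitones apart, with F5 the higher.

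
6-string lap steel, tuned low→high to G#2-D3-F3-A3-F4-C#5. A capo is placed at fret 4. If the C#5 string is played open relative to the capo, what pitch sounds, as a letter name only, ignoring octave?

F

The capo raises the open C#5 by 4 semitones to F5; fretting 0 more gives C#5 + 4 + 0 = C#5 + 4 semitones, landing on F.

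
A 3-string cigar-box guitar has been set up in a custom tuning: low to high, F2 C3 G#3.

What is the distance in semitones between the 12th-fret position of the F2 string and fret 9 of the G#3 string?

F2 at fret 12 → F3 (MIDI 53); G#3 at fret 9 → F4 (MIDI 65).
53 − 65 = -12, so the two pitches are 12 semitones apart, with F4 the higher.

12 semitones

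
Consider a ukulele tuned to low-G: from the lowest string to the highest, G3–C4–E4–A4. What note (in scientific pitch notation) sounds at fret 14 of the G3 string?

A4

The open G3 string plus 14 semitones: G–G#–A–A#–…–G–G#–A.
The walk passes from B into C once, so the octave number goes from 3 to 4.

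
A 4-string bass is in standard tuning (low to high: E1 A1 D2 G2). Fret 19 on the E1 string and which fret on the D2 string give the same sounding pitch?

9

Fret 19 on E1 is MIDI 28 + 19 = 47 (B2). On the D2 string (open MIDI 38), that pitch is 47 − 38 = fret 9.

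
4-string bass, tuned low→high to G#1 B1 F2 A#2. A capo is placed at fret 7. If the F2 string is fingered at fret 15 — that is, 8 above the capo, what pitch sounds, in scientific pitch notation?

The capo raises the open F2 by 7 semitones to C3; fretting 8 more gives F2 + 7 + 8 = F2 + 15 semitones = G#3.

G#3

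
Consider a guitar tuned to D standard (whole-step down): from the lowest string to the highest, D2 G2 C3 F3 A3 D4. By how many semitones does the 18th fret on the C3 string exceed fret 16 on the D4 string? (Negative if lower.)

C3 at fret 18 → F♯4 (MIDI 66); D4 at fret 16 → F♯5 (MIDI 78).
66 − 78 = -12, so the two pitches are 12 semitones apart.

-12 semitones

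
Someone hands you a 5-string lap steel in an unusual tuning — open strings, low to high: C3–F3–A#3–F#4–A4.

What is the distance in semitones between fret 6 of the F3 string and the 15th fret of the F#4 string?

22 semitones

F3 at fret 6 → B3 (MIDI 59); F#4 at fret 15 → A5 (MIDI 81).
59 − 81 = -22, so the two pitches are 22 semitones apart, with A5 the higher.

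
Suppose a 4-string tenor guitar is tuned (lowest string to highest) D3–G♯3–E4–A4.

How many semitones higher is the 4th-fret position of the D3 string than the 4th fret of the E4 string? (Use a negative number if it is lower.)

-14 semitones

D3 at fret 4 → F♯3 (MIDI 54); E4 at fret 4 → G♯4 (MIDI 68).
54 − 68 = -14, so the two pitches are 14 semitones apart.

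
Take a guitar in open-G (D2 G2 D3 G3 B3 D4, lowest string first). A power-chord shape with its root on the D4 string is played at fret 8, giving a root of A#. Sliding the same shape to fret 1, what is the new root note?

D#

Moving from fret 8 to fret 1 shifts the root by -7 semitones.
A# down 7 semitones is D#.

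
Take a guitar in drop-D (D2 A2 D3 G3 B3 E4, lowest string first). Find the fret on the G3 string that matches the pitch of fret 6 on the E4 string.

E4 at fret 6 is E4 + 6 semitones = A♯4.
The open G3 string is 9 semitones below the open E4, so the same pitch on the G3 string lies at fret 6 + 9 = 15.

15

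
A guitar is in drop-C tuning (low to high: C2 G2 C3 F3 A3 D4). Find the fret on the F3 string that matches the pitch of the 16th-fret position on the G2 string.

Fret 16 on G2 is MIDI 43 + 16 = 59 (B3). On the F3 string (open MIDI 53), that pitch is 59 − 53 = fret 6.

6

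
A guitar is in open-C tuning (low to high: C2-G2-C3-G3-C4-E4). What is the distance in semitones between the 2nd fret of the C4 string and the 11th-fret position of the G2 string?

C4 at fret 2 → D4 (MIDI 62); G2 at fret 11 → F♯3 (MIDI 54).
62 − 54 = 8, so the two pitches are 8 semitones apart, with D4 the higher.

8 semitones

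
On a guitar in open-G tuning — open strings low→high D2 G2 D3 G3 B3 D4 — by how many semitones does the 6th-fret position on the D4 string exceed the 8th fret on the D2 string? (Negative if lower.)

D4 at fret 6 → G#4 (MIDI 68); D2 at fret 8 → A#2 (MIDI 46).
68 − 46 = 22, so the two pitches are 22 semitones apart.

22 semitones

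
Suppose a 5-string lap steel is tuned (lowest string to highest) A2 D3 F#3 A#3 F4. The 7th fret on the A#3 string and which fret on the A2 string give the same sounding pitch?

Fret 7 on A#3 is MIDI 58 + 7 = 65 (F4). On the A2 string (open MIDI 45), that pitch is 65 − 45 = fret 20.

20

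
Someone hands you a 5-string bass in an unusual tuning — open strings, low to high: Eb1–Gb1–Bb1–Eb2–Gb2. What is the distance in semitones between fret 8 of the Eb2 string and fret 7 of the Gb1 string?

Eb2 at fret 8 → B2 (MIDI 47); Gb1 at fret 7 → Db2 (MIDI 37).
47 − 37 = 10, so the two pitches are 10 semitones apart, with B2 the higher.

10 semitones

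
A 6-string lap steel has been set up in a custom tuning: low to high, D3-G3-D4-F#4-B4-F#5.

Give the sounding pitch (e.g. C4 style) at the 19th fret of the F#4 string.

Each fret is one semitone, so F#4 + 19 = C#6.

C#6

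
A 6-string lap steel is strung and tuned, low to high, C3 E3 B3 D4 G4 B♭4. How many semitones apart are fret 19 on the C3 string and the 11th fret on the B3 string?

C3 at fret 19 → G4 (MIDI 67); B3 at fret 11 → B♭4 (MIDI 70).
67 − 70 = -3, so the two pitches are 3 semitones apart, with B♭4 the higher.

3 semitones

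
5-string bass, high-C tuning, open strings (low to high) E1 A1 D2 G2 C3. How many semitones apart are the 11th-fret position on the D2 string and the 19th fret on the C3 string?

D2 at fret 11 → C#3 (MIDI 49); C3 at fret 19 → G4 (MIDI 67).
49 − 67 = -18, so the two pitches are 18 semitones apart, with G4 the higher.

18 semitones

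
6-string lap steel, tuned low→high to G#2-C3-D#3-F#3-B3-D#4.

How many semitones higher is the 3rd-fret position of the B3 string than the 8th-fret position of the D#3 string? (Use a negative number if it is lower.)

B3 at fret 3 → D4 (MIDI 62); D#3 at fret 8 → B3 (MIDI 59).
62 − 59 = 3, so the two pitches are 3 semitones apart.

3 semitones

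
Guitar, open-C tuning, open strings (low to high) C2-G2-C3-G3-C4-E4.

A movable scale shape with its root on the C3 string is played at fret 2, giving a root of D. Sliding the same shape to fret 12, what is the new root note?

C

Moving from fret 2 to fret 12 shifts the root by 10 semitones.
D up 10 semitones is C.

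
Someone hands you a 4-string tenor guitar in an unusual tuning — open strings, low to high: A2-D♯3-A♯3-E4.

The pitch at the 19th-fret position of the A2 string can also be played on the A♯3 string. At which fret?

6

A2 at fret 19 is A2 + 19 semitones = E4.
The open A♯3 string is 13 semitones above the open A2, so the same pitch on the A♯3 string lies at fret 19 − 13 = 6.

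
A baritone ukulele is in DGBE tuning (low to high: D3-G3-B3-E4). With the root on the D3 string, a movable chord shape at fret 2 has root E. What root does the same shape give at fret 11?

C♯

Moving from fret 2 to fret 11 shifts the root by 9 semitones.
E up 9 semitones is C♯.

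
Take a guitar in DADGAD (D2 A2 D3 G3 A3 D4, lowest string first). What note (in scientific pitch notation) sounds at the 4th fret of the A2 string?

C♯3

Each fret is one semitone, so A2 + 4 = C♯3.
(Equivalently spelled D♭3.)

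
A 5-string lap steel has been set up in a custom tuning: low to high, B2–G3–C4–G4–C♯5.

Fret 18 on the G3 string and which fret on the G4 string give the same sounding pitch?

G3 at fret 18 is G3 + 18 semitones = C♯5.
The open G4 string is 12 semitones above the open G3, so the same pitch on the G4 string lies at fret 18 − 12 = 6.

6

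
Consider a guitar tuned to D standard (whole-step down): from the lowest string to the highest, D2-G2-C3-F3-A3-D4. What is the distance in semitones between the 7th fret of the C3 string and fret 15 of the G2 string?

3 semitones

C3 at fret 7 → G3 (MIDI 55); G2 at fret 15 → A♯3 (MIDI 58).
55 − 58 = -3, so the two pitches are 3 semitones apart, with A♯3 the higher.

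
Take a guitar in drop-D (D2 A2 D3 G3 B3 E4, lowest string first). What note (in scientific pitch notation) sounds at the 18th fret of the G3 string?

The open G3 string plus 18 semitones: G–G#–A–A#–…–B–C–C#.
The walk passes from B into C 2 times, so the octave number goes from 3 to 5.
(Equivalently spelled D♭5.)

C♯5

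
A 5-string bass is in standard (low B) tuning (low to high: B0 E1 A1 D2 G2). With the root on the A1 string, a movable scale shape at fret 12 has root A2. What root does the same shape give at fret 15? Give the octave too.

Moving from fret 12 to fret 15 shifts the root by 3 semitones.
A2 up 3 semitones is C3.

C3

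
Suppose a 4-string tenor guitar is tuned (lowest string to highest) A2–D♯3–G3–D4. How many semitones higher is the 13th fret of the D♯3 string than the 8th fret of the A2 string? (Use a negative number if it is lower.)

D♯3 at fret 13 → E4 (MIDI 64); A2 at fret 8 → F3 (MIDI 53).
64 − 53 = 11, so the two pitches are 11 semitones apart.

11 semitones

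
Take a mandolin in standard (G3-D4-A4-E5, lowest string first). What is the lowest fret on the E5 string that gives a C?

From E5, count semitones up the chromatic scale until reaching C: E–F–F#–G–G#–A–A#–B–C — 8 steps.

8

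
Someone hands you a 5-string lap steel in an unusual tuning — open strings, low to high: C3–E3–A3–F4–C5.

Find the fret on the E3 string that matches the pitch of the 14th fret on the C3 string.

Fret 14 on C3 is MIDI 48 + 14 = 62 (D4). On the E3 string (open MIDI 52), that pitch is 62 − 52 = fret 10.

10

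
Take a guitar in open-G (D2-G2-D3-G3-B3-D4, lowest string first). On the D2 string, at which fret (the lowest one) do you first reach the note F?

From D2, count semitones up the chromatic scale until reaching F: D–D#–E–F — 3 steps.

3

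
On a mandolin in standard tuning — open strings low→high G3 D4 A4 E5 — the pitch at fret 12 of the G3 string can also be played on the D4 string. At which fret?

5

G3 at fret 12 is G3 + 12 semitones = G4.
The open D4 string is 7 semitones above the open G3, so the same pitch on the D4 string lies at fret 12 − 7 = 5.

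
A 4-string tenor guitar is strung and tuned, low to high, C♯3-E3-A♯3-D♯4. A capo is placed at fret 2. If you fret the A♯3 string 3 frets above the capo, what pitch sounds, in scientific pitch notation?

D♯4

The capo raises the open A♯3 by 2 semitones to C4; fretting 3 more gives A♯3 + 2 + 3 = A♯3 + 5 semitones = D♯4.
(Also written E♭.)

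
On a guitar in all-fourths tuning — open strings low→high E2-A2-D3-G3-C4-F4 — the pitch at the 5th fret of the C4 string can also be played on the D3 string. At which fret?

Fret 5 on C4 is MIDI 60 + 5 = 65 (F4). On the D3 string (open MIDI 50), that pitch is 65 − 50 = fret 15.

15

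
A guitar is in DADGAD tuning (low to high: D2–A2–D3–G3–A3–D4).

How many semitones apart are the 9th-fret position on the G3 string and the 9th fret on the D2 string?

G3 at fret 9 → E4 (MIDI 64); D2 at fret 9 → B2 (MIDI 47).
64 − 47 = 17, so the two pitches are 17 semitones apart, with E4 the higher.

17 semitones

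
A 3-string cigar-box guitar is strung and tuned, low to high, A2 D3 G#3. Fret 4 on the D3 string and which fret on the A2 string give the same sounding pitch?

Fret 4 on D3 is MIDI 50 + 4 = 54 (F#3). On the A2 string (open MIDI 45), that pitch is 54 − 45 = fret 9.

9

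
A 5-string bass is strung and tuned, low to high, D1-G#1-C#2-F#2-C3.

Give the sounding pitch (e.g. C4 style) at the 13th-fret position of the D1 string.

D#2

Each fret is one semitone, so D1 + 13 = D#2.
(Equivalently spelled Eb2.)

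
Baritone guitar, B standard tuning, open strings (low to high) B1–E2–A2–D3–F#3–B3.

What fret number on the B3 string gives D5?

D5 is 15 semitones above the open B3 (B–C–C#–D–…–C–C#–D), so it sits at fret 15.

15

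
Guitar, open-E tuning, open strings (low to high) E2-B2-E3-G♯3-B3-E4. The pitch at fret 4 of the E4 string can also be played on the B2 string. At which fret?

21

E4 at fret 4 is E4 + 4 semitones = G♯4.
The open B2 string is 17 semitones below the open E4, so the same pitch on the B2 string lies at fret 4 + 17 = 21.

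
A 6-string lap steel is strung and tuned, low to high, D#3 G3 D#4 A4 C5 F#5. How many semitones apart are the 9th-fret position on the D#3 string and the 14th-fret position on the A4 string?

D#3 at fret 9 → C4 (MIDI 60); A4 at fret 14 → B5 (MIDI 83).
60 − 83 = -23, so the two pitches are 23 semitones apart, with B5 the higher.

23 semitones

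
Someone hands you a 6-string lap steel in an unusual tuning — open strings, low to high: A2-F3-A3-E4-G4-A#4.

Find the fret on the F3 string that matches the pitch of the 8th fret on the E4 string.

Fret 8 on E4 is MIDI 64 + 8 = 72 (C5). On the F3 string (open MIDI 53), that pitch is 72 − 53 = fret 19.

19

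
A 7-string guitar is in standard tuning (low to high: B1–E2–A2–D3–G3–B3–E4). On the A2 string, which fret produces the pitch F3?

8

F3 is 8 semitones above the open A2 (A–A#–B–C–C#–D–D#–E–F), so it sits at fret 8.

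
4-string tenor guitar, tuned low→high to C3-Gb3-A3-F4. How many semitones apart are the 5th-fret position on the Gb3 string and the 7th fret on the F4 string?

13 semitones

Gb3 at fret 5 → B3 (MIDI 59); F4 at fret 7 → C5 (MIDI 72).
59 − 72 = -13, so the two pitches are 13 semitones apart, with C5 the higher.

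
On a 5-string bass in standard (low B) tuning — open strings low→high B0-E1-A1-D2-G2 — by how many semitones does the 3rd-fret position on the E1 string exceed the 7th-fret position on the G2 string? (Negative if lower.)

E1 at fret 3 → G1 (MIDI 31); G2 at fret 7 → D3 (MIDI 50).
31 − 50 = -19, so the two pitches are 19 semitones apart.

-19 semitones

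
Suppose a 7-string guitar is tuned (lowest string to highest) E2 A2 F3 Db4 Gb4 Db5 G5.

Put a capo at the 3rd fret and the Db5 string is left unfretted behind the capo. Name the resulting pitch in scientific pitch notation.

The capo raises the open Db5 by 3 semitones to E5; fretting 0 more gives Db5 + 3 + 0 = Db5 + 3 semitones = E5.

E5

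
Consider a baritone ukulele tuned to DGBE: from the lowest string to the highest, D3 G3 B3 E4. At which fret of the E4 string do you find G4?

3

G4 is 3 semitones above the open E4 (E–F–F#–G), so it sits at fret 3.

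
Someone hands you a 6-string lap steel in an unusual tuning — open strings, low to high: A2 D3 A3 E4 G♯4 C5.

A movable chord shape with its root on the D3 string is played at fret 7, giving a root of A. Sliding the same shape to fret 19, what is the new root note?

A

Moving from fret 7 to fret 19 shifts the root by 12 semitones.
A up 12 semitones is A.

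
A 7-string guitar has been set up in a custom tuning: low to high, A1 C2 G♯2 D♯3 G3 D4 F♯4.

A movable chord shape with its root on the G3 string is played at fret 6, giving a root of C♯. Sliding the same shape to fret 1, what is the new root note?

Moving from fret 6 to fret 1 shifts the root by -5 semitones.
C♯ down 5 semitones is G♯.

G♯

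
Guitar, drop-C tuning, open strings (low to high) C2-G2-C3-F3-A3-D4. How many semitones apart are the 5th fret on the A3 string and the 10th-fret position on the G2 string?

A3 at fret 5 → D4 (MIDI 62); G2 at fret 10 → F3 (MIDI 53).
62 − 53 = 9, so the two pitches are 9 semitones apart, with D4 the higher.

9 semitones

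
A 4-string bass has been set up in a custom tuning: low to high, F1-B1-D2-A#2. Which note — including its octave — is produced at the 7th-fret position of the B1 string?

Each fret is one semitone, so B1 + 7 = F#2.

F#2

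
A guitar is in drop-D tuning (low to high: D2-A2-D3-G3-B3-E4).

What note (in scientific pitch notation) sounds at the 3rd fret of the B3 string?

D4

The open B3 string plus 3 semitones: B–C–C#–D.
The walk passes from B into C once, so the octave number goes from 3 to 4.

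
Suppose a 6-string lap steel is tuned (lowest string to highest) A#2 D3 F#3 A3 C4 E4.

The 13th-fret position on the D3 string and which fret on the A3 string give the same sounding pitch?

6

Fret 13 on D3 is MIDI 50 + 13 = 63 (D#4). On the A3 string (open MIDI 57), that pitch is 63 − 57 = fret 6.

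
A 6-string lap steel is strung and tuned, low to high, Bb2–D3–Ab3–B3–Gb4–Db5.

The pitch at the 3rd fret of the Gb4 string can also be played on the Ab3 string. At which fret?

Gb4 at fret 3 is Gb4 + 3 semitones = A4.
The open Ab3 string is 10 semitones below the open Gb4, so the same pitch on the Ab3 string lies at fret 3 + 10 = 13.

13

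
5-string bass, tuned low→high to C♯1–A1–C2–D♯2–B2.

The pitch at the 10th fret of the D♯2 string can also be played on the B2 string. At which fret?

2

D♯2 at fret 10 is D♯2 + 10 semitones = C♯3.
The open B2 string is 8 semitones above the open D♯2, so the same pitch on the B2 string lies at fret 10 − 8 = 2.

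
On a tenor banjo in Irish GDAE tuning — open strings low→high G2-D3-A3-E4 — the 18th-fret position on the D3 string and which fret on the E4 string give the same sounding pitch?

D3 at fret 18 is D3 + 18 semitones = G#4.
The open E4 string is 14 semitones above the open D3, so the same pitch on the E4 string lies at fret 18 − 14 = 4.

4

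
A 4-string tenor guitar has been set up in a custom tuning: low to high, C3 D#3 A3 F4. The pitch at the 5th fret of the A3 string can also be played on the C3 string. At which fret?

Fret 5 on A3 is MIDI 57 + 5 = 62 (D4). On the C3 string (open MIDI 48), that pitch is 62 − 48 = fret 14.

14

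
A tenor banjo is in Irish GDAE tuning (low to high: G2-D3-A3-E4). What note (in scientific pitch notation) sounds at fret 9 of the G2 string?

The open G2 string plus 9 semitones: G–G#–A–A#–B–C–C#–D–D#–E.
The walk passes from B into C once, so the octave number goes from 2 to 3.

E3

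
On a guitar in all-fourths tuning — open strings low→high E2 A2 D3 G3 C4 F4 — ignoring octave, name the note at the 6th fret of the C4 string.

F#

C4 is MIDI 60. Adding 6 gives 66; 66 mod 12 = 6, i.e. F#.
(Equivalently spelled Gb.)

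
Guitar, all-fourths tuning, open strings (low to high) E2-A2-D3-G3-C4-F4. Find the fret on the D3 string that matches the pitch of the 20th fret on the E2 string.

10

Fret 20 on E2 is MIDI 40 + 20 = 60 (C4). On the D3 string (open MIDI 50), that pitch is 60 − 50 = fret 10.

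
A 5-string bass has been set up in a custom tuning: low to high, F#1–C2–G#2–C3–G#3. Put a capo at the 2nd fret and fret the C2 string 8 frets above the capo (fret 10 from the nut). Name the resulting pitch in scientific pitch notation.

A#2

The capo raises the open C2 by 2 semitones to D2; fretting 8 more gives C2 + 2 + 8 = C2 + 10 semitones = A#2.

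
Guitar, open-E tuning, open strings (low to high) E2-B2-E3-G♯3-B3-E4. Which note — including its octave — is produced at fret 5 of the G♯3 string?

The open G♯3 string plus 5 semitones: G#–A–A#–B–C–C#.
The walk passes from B into C once, so the octave number goes from 3 to 4.
(Equivalently spelled D♭4.)

C♯4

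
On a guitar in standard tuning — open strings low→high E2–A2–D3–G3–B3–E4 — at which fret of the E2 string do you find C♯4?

21

C♯4 is 21 semitones above the open E2 (E–F–F#–G–…–B–C–C#), so it sits at fret 21.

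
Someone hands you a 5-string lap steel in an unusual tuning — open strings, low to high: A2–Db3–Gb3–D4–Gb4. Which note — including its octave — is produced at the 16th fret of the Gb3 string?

The open Gb3 string plus 16 semitones: Gb–G–Ab–A–…–Ab–A–Bb.
The walk passes from B into C once, so the octave number goes from 3 to 4.

Bb4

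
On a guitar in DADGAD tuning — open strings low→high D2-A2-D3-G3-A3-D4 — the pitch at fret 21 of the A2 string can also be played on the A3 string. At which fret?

9

Fret 21 on A2 is MIDI 45 + 21 = 66 (F#4). On the A3 string (open MIDI 57), that pitch is 66 − 57 = fret 9.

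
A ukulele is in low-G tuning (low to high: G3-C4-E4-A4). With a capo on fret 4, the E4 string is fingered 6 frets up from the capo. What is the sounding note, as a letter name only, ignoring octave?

The capo raises the open E4 by 4 semitones to G#4; fretting 6 more gives E4 + 4 + 6 = E4 + 10 semitones, landing on D.

D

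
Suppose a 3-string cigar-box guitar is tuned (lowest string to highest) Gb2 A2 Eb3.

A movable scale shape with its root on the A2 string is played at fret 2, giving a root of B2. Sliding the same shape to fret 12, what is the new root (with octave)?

Moving from fret 2 to fret 12 shifts the root by 10 semitones.
B2 up 10 semitones is A3.

A3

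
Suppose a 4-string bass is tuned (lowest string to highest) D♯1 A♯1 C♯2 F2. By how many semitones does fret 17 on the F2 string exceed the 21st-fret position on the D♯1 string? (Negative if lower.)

10 semitones

F2 at fret 17 → A♯3 (MIDI 58); D♯1 at fret 21 → C3 (MIDI 48).
58 − 48 = 10, so the two pitches are 10 semitones apart.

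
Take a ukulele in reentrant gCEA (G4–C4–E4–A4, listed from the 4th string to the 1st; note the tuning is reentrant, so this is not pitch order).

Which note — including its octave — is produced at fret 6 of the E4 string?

A#4

E4 is MIDI 64. Adding 6 gives 70, which is A#4.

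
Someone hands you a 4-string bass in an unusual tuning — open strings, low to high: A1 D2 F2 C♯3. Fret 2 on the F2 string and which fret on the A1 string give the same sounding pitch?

10

Fret 2 on F2 is MIDI 41 + 2 = 43 (G2). On the A1 string (open MIDI 33), that pitch is 43 − 33 = fret 10.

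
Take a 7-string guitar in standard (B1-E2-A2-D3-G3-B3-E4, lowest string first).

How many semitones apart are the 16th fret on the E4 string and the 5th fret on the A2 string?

30 semitones

E4 at fret 16 → G#5 (MIDI 80); A2 at fret 5 → D3 (MIDI 50).
80 − 50 = 30, so the two pitches are 30 semitones apart, with G#5 the higher.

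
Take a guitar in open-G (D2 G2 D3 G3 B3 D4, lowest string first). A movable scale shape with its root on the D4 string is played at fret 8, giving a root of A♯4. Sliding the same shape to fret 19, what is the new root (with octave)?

A5

Moving from fret 8 to fret 19 shifts the root by 11 semitones.
A♯4 up 11 semitones is A5.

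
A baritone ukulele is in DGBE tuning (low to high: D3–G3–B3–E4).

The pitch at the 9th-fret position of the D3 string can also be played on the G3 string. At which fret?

Fret 9 on D3 is MIDI 50 + 9 = 59 (B3). On the G3 string (open MIDI 55), that pitch is 59 − 55 = fret 4.

4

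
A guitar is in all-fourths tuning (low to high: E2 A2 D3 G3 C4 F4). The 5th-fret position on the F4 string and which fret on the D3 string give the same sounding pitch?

Fret 5 on F4 is MIDI 65 + 5 = 70 (A#4). On the D3 string (open MIDI 50), that pitch is 70 − 50 = fret 20.

20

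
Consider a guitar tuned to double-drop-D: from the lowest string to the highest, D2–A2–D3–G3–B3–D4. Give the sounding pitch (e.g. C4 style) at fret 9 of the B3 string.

Each fret is one semitone, so B3 + 9 = G#4.
(Equivalently spelled Ab4.)

G#4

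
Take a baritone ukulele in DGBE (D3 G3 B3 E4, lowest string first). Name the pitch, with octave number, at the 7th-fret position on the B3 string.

Each fret is one semitone, so B3 + 7 = F#4.

F#4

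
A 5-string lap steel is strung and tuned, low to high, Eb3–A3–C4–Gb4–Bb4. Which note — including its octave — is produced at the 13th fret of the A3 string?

Bb4

Each fret is one semitone, so A3 + 13 = Bb4.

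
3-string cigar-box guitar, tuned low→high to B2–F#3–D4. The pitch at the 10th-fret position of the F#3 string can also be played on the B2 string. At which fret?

17

F#3 at fret 10 is F#3 + 10 semitones = E4.
The open B2 string is 7 semitones below the open F#3, so the same pitch on the B2 string lies at fret 10 + 7 = 17.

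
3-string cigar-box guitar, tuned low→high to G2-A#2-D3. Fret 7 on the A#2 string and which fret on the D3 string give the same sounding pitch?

3

A#2 at fret 7 is A#2 + 7 semitones = F3.
The open D3 string is 4 semitones above the open A#2, so the same pitch on the D3 string lies at fret 7 − 4 = 3.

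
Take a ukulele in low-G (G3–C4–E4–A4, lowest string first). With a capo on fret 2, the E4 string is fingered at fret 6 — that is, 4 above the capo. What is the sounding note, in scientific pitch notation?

The capo raises the open E4 by 2 semitones to F#4; fretting 4 more gives E4 + 2 + 4 = E4 + 6 semitones = A#4.

A#4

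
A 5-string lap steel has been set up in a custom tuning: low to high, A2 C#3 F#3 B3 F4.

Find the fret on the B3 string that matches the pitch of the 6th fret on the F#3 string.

Fret 6 on F#3 is MIDI 54 + 6 = 60 (C4). On the B3 string (open MIDI 59), that pitch is 60 − 59 = fret 1.

1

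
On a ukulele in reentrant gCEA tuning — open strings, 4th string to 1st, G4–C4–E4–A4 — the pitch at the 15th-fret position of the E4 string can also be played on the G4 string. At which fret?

12

Fret 15 on E4 is MIDI 64 + 15 = 79 (G5). On the G4 string (open MIDI 67), that pitch is 79 − 67 = fret 12.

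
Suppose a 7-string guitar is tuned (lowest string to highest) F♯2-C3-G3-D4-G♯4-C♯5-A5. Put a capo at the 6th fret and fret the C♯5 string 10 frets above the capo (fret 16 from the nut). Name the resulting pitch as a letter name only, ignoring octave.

The capo raises the open C♯5 by 6 semitones to G5; fretting 10 more gives C♯5 + 6 + 10 = C♯5 + 16 semitones, landing on F.

F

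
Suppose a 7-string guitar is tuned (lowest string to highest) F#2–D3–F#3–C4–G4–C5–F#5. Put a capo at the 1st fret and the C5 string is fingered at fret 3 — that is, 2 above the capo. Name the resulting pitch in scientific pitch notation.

D#5

The capo raises the open C5 by 1 semitone to C#5; fretting 2 more gives C5 + 1 + 2 = C5 + 3 semitones = D#5.
(Also written Eb.)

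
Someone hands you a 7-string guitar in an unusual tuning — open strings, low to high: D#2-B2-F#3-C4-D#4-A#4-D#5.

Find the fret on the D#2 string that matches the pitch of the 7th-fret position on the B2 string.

15

B2 at fret 7 is B2 + 7 semitones = F#3.
The open D#2 string is 8 semitones below the open B2, so the same pitch on the D#2 string lies at fret 7 + 8 = 15.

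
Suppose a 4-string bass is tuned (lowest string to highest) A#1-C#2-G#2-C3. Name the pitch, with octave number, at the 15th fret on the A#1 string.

A#1 is MIDI 34. Adding 15 gives 49, which is C#3.
(Equivalently spelled Db3.)

C#3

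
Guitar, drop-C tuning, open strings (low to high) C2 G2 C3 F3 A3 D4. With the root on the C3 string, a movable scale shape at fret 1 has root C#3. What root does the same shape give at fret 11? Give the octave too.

Moving from fret 1 to fret 11 shifts the root by 10 semitones.
C#3 up 10 semitones is B3.

B3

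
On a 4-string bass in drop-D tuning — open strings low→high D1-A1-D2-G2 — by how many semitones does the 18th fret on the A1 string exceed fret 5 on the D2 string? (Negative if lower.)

8 semitones

A1 at fret 18 → D#3 (MIDI 51); D2 at fret 5 → G2 (MIDI 43).
51 − 43 = 8, so the two pitches are 8 semitones apart.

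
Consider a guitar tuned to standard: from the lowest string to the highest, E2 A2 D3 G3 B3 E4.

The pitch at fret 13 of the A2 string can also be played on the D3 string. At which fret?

A2 at fret 13 is A2 + 13 semitones = A♯3.
The open D3 string is 5 semitones above the open A2, so the same pitch on the D3 string lies at fret 13 − 5 = 8.

8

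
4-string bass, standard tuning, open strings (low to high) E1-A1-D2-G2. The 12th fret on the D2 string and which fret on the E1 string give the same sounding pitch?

22

Fret 12 on D2 is MIDI 38 + 12 = 50 (D3). On the E1 string (open MIDI 28), that pitch is 50 − 28 = fret 22.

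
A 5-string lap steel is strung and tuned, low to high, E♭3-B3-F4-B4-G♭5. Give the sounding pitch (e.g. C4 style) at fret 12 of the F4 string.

F4 is MIDI 65. Adding 12 gives 77, which is F5.

F5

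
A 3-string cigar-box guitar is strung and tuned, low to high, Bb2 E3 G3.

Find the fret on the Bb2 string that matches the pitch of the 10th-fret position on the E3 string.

E3 at fret 10 is E3 + 10 semitones = D4.
The open Bb2 string is 6 semitones below the open E3, so the same pitch on the Bb2 string lies at fret 10 + 6 = 16.

16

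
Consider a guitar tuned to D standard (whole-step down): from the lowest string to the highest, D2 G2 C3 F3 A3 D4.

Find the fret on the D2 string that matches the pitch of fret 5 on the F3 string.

F3 at fret 5 is F3 + 5 semitones = A♯3.
The open D2 string is 15 semitones below the open F3, so the same pitch on the D2 string lies at fret 5 + 15 = 20.

20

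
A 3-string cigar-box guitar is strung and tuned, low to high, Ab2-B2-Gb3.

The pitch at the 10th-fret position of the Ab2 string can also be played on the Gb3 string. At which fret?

0

Fret 10 on Ab2 is MIDI 44 + 10 = 54 (Gb3). On the Gb3 string (open MIDI 54), that pitch is 54 − 54 = fret 0.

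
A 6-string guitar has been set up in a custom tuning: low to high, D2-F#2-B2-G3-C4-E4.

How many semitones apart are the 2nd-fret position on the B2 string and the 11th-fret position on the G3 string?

B2 at fret 2 → C#3 (MIDI 49); G3 at fret 11 → F#4 (MIDI 66).
49 − 66 = -17, so the two pitches are 17 semitones apart, with F#4 the higher.

17 semitones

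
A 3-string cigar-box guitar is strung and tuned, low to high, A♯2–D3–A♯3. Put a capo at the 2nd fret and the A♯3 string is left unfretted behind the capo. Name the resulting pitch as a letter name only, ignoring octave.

C

The capo raises the open A♯3 by 2 semitones to C4; fretting 0 more gives A♯3 + 2 + 0 = A♯3 + 2 semitones, landing on C.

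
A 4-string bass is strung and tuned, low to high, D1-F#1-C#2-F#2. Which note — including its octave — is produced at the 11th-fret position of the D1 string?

The open D1 string plus 11 semitones: D–D#–E–F–…–B–C–C#.
The walk passes from B into C once, so the octave number goes from 1 to 2.

C#2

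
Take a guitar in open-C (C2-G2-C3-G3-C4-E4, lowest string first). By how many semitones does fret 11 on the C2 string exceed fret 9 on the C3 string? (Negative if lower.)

C2 at fret 11 → B2 (MIDI 47); C3 at fret 9 → A3 (MIDI 57).
47 − 57 = -10, so the two pitches are 10 semitones apart.

-10 semitones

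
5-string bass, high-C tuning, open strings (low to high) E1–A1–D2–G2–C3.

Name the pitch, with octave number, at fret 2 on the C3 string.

Each fret is one semitone, so C3 + 2 = D3.

D3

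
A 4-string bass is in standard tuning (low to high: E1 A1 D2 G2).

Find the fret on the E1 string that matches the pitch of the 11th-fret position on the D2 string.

21

D2 at fret 11 is D2 + 11 semitones = C♯3.
The open E1 string is 10 semitones below the open D2, so the same pitch on the E1 string lies at fret 11 + 10 = 21.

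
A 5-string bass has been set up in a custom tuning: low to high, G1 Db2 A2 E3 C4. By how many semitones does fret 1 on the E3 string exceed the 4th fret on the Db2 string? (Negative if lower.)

12 semitones

E3 at fret 1 → F3 (MIDI 53); Db2 at fret 4 → F2 (MIDI 41).
53 − 41 = 12, so the two pitches are 12 semitones apart.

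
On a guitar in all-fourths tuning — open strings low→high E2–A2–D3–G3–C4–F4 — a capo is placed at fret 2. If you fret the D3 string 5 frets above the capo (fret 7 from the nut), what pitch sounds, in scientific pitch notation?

The capo raises the open D3 by 2 semitones to E3; fretting 5 more gives D3 + 2 + 5 = D3 + 7 semitones = A3.

A3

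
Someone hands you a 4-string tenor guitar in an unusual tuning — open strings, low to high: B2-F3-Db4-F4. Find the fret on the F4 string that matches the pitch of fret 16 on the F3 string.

F3 at fret 16 is F3 + 16 semitones = A4.
The open F4 string is 12 semitones above the open F3, so the same pitch on the F4 string lies at fret 16 − 12 = 4.

4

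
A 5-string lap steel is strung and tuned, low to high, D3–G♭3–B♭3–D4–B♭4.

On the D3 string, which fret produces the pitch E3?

E3 is 2 semitones above the open D3 (D–Eb–E), so it sits at fret 2.

2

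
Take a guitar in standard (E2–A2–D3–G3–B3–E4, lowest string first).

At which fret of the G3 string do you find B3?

4

B3 is 4 semitones above the open G3 (G–G#–A–A#–B), so it sits at fret 4.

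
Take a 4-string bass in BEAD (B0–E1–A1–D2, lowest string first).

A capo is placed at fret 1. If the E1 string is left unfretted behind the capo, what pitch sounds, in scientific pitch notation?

The capo raises the open E1 by 1 semitone to F1; fretting 0 more gives E1 + 1 + 0 = E1 + 1 semitone = F1.

F1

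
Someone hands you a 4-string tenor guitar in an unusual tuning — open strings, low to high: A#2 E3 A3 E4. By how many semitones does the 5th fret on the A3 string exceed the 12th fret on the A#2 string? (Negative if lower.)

A3 at fret 5 → D4 (MIDI 62); A#2 at fret 12 → A#3 (MIDI 58).
62 − 58 = 4, so the two pitches are 4 semitones apart.

4 semitones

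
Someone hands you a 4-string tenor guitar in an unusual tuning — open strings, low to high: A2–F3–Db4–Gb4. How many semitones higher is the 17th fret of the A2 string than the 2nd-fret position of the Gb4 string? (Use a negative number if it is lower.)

A2 at fret 17 → D4 (MIDI 62); Gb4 at fret 2 → Ab4 (MIDI 68).
62 − 68 = -6, so the two pitches are 6 semitones apart.

-6 semitones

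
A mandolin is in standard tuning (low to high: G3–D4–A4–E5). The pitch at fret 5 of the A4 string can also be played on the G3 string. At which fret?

Fret 5 on A4 is MIDI 69 + 5 = 74 (D5). On the G3 string (open MIDI 55), that pitch is 74 − 55 = fret 19.

19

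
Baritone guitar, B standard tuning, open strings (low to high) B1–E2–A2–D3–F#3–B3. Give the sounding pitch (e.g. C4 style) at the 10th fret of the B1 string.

A2

B1 is MIDI 35. Adding 10 gives 45, which is A2.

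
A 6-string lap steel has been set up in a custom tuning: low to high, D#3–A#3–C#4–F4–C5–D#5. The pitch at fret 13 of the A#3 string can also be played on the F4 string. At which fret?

A#3 at fret 13 is A#3 + 13 semitones = B4.
The open F4 string is 7 semitones above the open A#3, so the same pitch on the F4 string lies at fret 13 − 7 = 6.

6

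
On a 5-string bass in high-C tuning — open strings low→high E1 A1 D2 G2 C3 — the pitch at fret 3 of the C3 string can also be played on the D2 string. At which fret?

13

C3 at fret 3 is C3 + 3 semitones = D♯3.
The open D2 string is 10 semitones below the open C3, so the same pitch on the D2 string lies at fret 3 + 10 = 13.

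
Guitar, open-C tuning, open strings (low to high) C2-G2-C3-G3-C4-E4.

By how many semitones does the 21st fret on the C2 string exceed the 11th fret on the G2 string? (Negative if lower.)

C2 at fret 21 → A3 (MIDI 57); G2 at fret 11 → F♯3 (MIDI 54).
57 − 54 = 3, so the two pitches are 3 semitones apart.

3 semitones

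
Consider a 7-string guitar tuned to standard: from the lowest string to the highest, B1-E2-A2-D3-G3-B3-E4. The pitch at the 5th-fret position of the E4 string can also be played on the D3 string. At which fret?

19

E4 at fret 5 is E4 + 5 semitones = A4.
The open D3 string is 14 semitones below the open E4, so the same pitch on the D3 string lies at fret 5 + 14 = 19.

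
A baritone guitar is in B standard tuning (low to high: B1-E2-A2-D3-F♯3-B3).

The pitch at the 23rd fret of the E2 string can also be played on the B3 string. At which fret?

E2 at fret 23 is E2 + 23 semitones = D♯4.
The open B3 string is 19 semitones above the open E2, so the same pitch on the B3 string lies at fret 23 − 19 = 4.

4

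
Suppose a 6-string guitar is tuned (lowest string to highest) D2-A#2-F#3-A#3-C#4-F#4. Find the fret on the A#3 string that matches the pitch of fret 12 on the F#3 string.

Fret 12 on F#3 is MIDI 54 + 12 = 66 (F#4). On the A#3 string (open MIDI 58), that pitch is 66 − 58 = fret 8.

8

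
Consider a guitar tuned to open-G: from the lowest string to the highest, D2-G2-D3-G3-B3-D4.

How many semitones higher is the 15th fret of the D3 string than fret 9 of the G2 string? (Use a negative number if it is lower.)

D3 at fret 15 → F4 (MIDI 65); G2 at fret 9 → E3 (MIDI 52).
65 − 52 = 13, so the two pitches are 13 semitones apart.

13 semitones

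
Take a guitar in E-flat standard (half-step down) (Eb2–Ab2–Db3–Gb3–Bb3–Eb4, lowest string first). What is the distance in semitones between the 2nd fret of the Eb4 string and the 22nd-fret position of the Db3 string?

6 semitones

Eb4 at fret 2 → F4 (MIDI 65); Db3 at fret 22 → B4 (MIDI 71).
65 − 71 = -6, so the two pitches are 6 semitones apart, with B4 the higher.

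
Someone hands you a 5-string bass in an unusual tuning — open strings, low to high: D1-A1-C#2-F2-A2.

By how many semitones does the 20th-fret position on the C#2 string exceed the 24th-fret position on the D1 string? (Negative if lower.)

C#2 at fret 20 → A3 (MIDI 57); D1 at fret 24 → D3 (MIDI 50).
57 − 50 = 7, so the two pitches are 7 semitones apart.

7 semitones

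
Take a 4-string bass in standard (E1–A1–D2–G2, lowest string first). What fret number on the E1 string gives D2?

D2 is 10 semitones above the open E1 (E–F–F#–G–…–C–C#–D), so it sits at fret 10.

10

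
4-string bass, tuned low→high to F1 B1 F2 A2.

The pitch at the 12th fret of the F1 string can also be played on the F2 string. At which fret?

Fret 12 on F1 is MIDI 29 + 12 = 41 (F2). On the F2 string (open MIDI 41), that pitch is 41 − 41 = fret 0.

0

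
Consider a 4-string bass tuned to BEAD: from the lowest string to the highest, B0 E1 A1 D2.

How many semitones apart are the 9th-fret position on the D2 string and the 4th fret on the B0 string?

D2 at fret 9 → B2 (MIDI 47); B0 at fret 4 → D♯1 (MIDI 27).
47 − 27 = 20, so the two pitches are 20 semitones apart, with B2 the higher.

20 semitones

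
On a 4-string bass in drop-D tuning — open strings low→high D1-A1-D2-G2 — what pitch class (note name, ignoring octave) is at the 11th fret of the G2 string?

G2 is MIDI 43. Adding 11 gives 54; 54 mod 12 = 6, i.e. F♯.
(Equivalently spelled G♭.)

F♯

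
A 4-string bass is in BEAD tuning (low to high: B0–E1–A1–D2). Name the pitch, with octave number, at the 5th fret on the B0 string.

E1

The open B0 string plus 5 semitones: B–C–C#–D–D#–E.
The walk passes from B into C once, so the octave number goes from 0 to 1.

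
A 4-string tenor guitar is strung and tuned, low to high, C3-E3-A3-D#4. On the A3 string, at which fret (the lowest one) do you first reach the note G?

10

From A3, count semitones up the chromatic scale until reaching G: A–A#–B–C–…–F–F#–G — 10 steps.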